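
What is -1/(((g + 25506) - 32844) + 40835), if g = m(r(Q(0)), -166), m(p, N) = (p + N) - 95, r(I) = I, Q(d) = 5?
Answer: -1/33241 ≈ -3.0083e-5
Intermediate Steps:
m(p, N) = -95 + N + p (m(p, N) = (N + p) - 95 = -95 + N + p)
g = -256 (g = -95 - 166 + 5 = -256)
-1/(((g + 25506) - 32844) + 40835) = -1/(((-256 + 25506) - 32844) + 40835) = -1/((25250 - 32844) + 40835) = -1/(-7594 + 40835) = -1/33241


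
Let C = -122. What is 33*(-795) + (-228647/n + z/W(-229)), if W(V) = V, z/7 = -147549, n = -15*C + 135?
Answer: -9828180143/449985 ≈ -21841.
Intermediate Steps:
n = 1965 (n = -15*(-122) + 135 = 1830 + 135 = 1965)
z = -1032843 (z = 7*(-147549) = -1032843)
33*(-795) + (-228647/n + z/W(-229)) = 33*(-795) + (-228647/1965 - 1032843/(-229)) = -26235 + (-228647*1/1965 - 1032843*(-1/229)) = -26235 + (-228647/1965 + 1032843/229) = -26235 + 1977176332/449985 = -9828180143/449985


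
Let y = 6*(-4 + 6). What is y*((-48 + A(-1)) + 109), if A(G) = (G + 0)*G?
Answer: 744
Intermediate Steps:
A(G) = G² (A(G) = G*G = G²)
y = 12 (y = 6*2 = 12)
y*((-48 + A(-1)) + 109) = 12*((-48 + (-1)²) + 109) = 12*((-48 + 1) + 109) = 12*(-47 + 109) = 12*62 = 744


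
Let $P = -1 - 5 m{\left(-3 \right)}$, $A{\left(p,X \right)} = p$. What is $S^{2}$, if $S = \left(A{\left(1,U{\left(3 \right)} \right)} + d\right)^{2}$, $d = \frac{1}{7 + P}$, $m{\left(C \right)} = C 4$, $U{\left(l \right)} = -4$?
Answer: $\frac{20151121}{18974736} \approx 1.062$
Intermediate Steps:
$m{\left(C \right)} = 4 C$
$P = 59$ ($P = -1 - 5 \cdot 4 \left(-3\right) = -1 - -60 = -1 + 60 = 59$)
$d = \frac{1}{66}$ ($d = \frac{1}{7 + 59} = \frac{1}{66} \approx 0.015152$)
$S = \frac{4489}{4356}$ ($S = \left(1 + \frac{1}{66}\right)^{2} = \left(\frac{67}{66}\right)^{2} = \frac{4489}{4356} \approx 1.0305$)
$S^{2} = \left(\frac{4489}{4356}\right)^{2} = \frac{20151121}{18974736}$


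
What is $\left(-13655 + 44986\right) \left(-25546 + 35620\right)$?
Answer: $315628494$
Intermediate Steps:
$\left(-13655 + 44986\right) \left(-25546 + 35620\right) = 31331 \cdot 10074 = 315628494$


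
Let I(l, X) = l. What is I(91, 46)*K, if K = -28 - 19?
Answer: -4277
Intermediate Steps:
K = -47
I(91, 46)*K = 91*(-47) = -4277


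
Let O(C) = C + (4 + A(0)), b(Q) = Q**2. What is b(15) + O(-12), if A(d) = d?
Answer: 217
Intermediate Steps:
O(C) = 4 + C (O(C) = C + (4 + 0) = C + 4 = 4 + C)
b(15) + O(-12) = 15**2 + (4 - 12) = 225 - 8 = 217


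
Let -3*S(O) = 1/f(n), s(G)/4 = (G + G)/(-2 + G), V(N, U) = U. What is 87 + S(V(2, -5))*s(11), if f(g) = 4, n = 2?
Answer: 2327/27 ≈ 86.185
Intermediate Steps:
s(G) = 8*G/(-2 + G) (s(G) = 4*((G + G)/(-2 + G)) = 4*((2*G)/(-2 + G)) = 4*(2*G/(-2 + G)) = 8*G/(-2 + G))
S(O) = -1/12 (S(O) = -⅓/4 = -⅓*¼ = -1/12)
87 + S(V(2, -5))*s(11) = 87 - 2*11/(3*(-2 + 11)) = 87 - 2*11/(3*9) = 87 - 1/12*88/9 = 87 - 22/27 = 2327/27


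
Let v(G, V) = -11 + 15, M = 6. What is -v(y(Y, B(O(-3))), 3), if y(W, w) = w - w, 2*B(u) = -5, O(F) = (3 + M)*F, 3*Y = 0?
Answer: -4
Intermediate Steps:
Y = 0 (Y = (⅓)*0 = 0)
O(F) = 9*F (O(F) = (3 + 6)*F = 9*F)
B(u) = -5/2 (B(u) = (½)*(-5) = -5/2)
y(W, w) = 0
v(G, V) = 4
-v(y(Y, B(O(-3))), 3) = -1*4 = -4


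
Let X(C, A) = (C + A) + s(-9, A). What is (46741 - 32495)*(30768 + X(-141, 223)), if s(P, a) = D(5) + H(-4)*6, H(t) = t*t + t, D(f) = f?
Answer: 440586042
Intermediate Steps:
H(t) = t + t² (H(t) = t² + t = t + t²)
s(P, a) = 77 (s(P, a) = 5 - 4*(1 - 4)*6 = 5 - 4*(-3)*6 = 5 + 12*6 = 5 + 72 = 77)
X(C, A) = 77 + A + C (X(C, A) = (C + A) + 77 = (A + C) + 77 = 77 + A + C)
(46741 - 32495)*(30768 + X(-141, 223)) = (46741 - 32495)*(30768 + (77 + 223 - 141)) = 14246*(30768 + 159) = 14246*30927 = 440586042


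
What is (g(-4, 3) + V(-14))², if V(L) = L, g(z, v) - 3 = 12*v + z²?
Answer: 1681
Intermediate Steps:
g(z, v) = 3 + z² + 12*v (g(z, v) = 3 + (12*v + z²) = 3 + (z² + 12*v) = 3 + z² + 12*v)
(g(-4, 3) + V(-14))² = ((3 + (-4)² + 12*3) - 14)² = ((3 + 16 + 36) - 14)² = (55 - 14)² = 41² = 1681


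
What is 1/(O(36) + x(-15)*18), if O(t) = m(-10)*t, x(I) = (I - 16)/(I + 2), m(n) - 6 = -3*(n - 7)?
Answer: 13/27234 ≈ 0.00047734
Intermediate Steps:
m(n) = 27 - 3*n (m(n) = 6 - 3*(n - 7) = 6 - 3*(-7 + n) = 6 + (21 - 3*n) = 27 - 3*n)
x(I) = (-16 + I)/(2 + I)
O(t) = 57*t (O(t) = (27 - 3*(-10))*t = (27 + 30)*t = 57*t)
1/(O(36) + x(-15)*18) = 1/(57*36 + ((-16 - 15)/(2 - 15))*18) = 1/(2052 + (-31/(-13))*18) = 1/(2052 - 1/13*(-31)*18) = 1/(2052 + (31/13)*18) = 1/(2052 + 558/13) = 1/(27234/13) = 13/27234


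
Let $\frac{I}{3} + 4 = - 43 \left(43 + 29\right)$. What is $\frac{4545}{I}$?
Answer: $- \frac{303}{620} \approx -0.48871$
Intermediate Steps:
$I = -9300$ ($I = -12 + 3 \left(- 43 \left(43 + 29\right)\right) = -12 + 3 \left(\left(-43\right) 72\right) = -12 + 3 \left(-3096\right) = -12 - 9288 = -9300$)
$\frac{4545}{I} = \frac{4545}{-9300} = 4545 \left(- \frac{1}{9300}\right) = - \frac{303}{620}$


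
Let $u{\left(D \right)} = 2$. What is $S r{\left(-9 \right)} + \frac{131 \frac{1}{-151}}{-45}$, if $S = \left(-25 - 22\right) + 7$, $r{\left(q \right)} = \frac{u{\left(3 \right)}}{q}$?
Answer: $\frac{20177}{2265} \approx 8.9082$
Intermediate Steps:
$r{\left(q \right)} = \frac{2}{q}$
$S = -40$ ($S = -47 + 7 = -40$)
$S r{\left(-9 \right)} + \frac{131 \frac{1}{-151}}{-45} = - 40 \frac{2}{-9} + \frac{131 \frac{1}{-151}}{-45} = - 40 \cdot 2 \left(- \frac{1}{9}\right) + 131 \left(- \frac{1}{151}\right) \left(- \frac{1}{45}\right) = \left(-40\right) \left(- \frac{2}{9}\right) - - \frac{131}{6795} = \frac{80}{9} + \frac{131}{6795} = \frac{20177}{2265}$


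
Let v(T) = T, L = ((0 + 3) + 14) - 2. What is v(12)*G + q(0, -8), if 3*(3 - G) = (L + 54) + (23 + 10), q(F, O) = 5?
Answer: -367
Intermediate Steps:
L = 15 (L = (3 + 14) - 2 = 17 - 2 = 15)
G = -31 (G = 3 - ((15 + 54) + (23 + 10))/3 = 3 - (69 + 33)/3 = 3 - ⅓*102 = 3 - 34 = -31)
v(12)*G + q(0, -8) = 12*(-31) + 5 = -372 + 5 = -367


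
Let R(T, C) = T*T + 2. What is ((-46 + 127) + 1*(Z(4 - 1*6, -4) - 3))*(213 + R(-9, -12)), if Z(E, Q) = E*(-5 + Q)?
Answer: 28416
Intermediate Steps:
R(T, C) = 2 + T² (R(T, C) = T² + 2 = 2 + T²)
((-46 + 127) + 1*(Z(4 - 1*6, -4) - 3))*(213 + R(-9, -12)) = ((-46 + 127) + 1*((4 - 1*6)*(-5 - 4) - 3))*(213 + (2 + (-9)²)) = (81 + 1*((4 - 6)*(-9) - 3))*(213 + (2 + 81)) = (81 + 1*(-2*(-9) - 3))*(213 + 83) = (81 + 1*(18 - 3))*296 = (81 + 1*15)*296 = (81 + 15)*296 = 96*296 = 28416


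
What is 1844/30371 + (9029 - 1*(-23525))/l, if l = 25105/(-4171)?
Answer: -4123811120694/762463955 ≈ -5408.5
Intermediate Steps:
l = -25105/4171 (l = 25105*(-1/4171) = -25105/4171 ≈ -6.0189)
1844/30371 + (9029 - 1*(-23525))/l = 1844/30371 + (9029 - 1*(-23525))/(-25105/4171) = 1844*(1/30371) + (9029 + 23525)*(-4171/25105) = 1844/30371 + 32554*(-4171/25105) = 1844/30371 - 135782734/25105 = -4123811120694/762463955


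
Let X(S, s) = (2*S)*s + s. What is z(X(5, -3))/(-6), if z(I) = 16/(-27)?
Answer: 8/81 ≈ 0.098765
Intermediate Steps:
X(S, s) = s + 2*S*s (X(S, s) = 2*S*s + s = s + 2*S*s)
z(I) = -16/27 (z(I) = 16*(-1/27) = -16/27)
z(X(5, -3))/(-6) = -16/27/(-6) = -16/27*(-1/6) = 8/81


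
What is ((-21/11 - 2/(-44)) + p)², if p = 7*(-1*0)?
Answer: 1681/484 ≈ 3.4731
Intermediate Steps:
p = 0 (p = 7*0 = 0)
((-21/11 - 2/(-44)) + p)² = ((-21/11 - 2/(-44)) + 0)² = ((-21*1/11 - 2*(-1/44)) + 0)² = ((-21/11 + 1/22) + 0)² = (-41/22 + 0)² = (-41/22)² = 1681/484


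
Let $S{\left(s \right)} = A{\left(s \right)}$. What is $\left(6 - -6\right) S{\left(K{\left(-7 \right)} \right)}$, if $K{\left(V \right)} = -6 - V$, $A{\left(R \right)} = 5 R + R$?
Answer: $72$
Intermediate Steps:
$A{\left(R \right)} = 6 R$
$S{\left(s \right)} = 6 s$
$\left(6 - -6\right) S{\left(K{\left(-7 \right)} \right)} = \left(6 - -6\right) 6 \left(-6 - -7\right) = \left(6 + 6\right) 6 \left(-6 + 7\right) = 12 \cdot 6 \cdot 1 = 12 \cdot 6 = 72$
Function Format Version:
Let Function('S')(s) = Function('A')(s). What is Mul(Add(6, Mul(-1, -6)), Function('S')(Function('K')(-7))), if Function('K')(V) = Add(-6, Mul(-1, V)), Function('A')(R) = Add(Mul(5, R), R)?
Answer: 72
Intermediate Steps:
Function('A')(R) = Mul(6, R)
Function('S')(s) = Mul(6, s)
Mul(Add(6, Mul(-1, -6)), Function('S')(Function('K')(-7))) = Mul(Add(6, Mul(-1, -6)), Mul(6, Add(-6, Mul(-1, -7)))) = Mul(Add(6, 6), Mul(6, Add(-6, 7))) = Mul(12, Mul(6, 1)) = Mul(12, 6) = 72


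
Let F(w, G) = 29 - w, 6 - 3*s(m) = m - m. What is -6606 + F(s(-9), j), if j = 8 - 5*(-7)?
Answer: -6579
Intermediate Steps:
s(m) = 2 (s(m) = 2 - (m - m)/3 = 2 - 1/3*0 = 2 + 0 = 2)
j = 43 (j = 8 + 35 = 43)
-6606 + F(s(-9), j) = -6606 + (29 - 1*2) = -6606 + (29 - 2) = -6606 + 27 = -6579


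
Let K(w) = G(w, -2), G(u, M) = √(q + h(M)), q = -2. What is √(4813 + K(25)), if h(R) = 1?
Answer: √(4813 + I) ≈ 69.376 + 0.0072*I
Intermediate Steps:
G(u, M) = I (G(u, M) = √(-2 + 1) = √(-1) = I)
K(w) = I
√(4813 + K(25)) = √(4813 + I)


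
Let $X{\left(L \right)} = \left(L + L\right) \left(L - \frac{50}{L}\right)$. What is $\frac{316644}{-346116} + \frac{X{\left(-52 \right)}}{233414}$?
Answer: $- \frac{3002998287}{3366180001} \approx -0.89211$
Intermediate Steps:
$X{\left(L \right)} = 2 L \left(L - \frac{50}{L}\right)$
$\frac{316644}{-346116} + \frac{X{\left(-52 \right)}}{233414} = \frac{316644}{-346116} + \frac{-100 + 2 \left(-52\right)^{2}}{233414} = 316644 \left(- \frac{1}{346116}\right) + \left(-100 + 2 \cdot 2704\right) \frac{1}{233414} = - \frac{26387}{28843} + \left(-100 + 5408\right) \frac{1}{233414} = - \frac{26387}{28843} + 5308 \cdot \frac{1}{233414} = - \frac{26387}{28843} + \frac{2654}{116707} = - \frac{3002998287}{3366180001}$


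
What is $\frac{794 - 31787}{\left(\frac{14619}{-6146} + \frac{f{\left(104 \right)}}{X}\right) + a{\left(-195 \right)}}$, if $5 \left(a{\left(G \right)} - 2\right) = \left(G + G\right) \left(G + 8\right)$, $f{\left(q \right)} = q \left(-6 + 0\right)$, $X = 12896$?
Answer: $- \frac{2952486159}{1389465440} \approx -2.1249$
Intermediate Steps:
$f{\left(q \right)} = - 6 q$ ($f{\left(q \right)} = q \left(-6\right) = - 6 q$)
$a{\left(G \right)} = 2 + \frac{2 G \left(8 + G\right)}{5}$ ($a{\left(G \right)} = 2 + \frac{\left(G + G\right) \left(G + 8\right)}{5} = 2 + \frac{2 G \left(8 + G\right)}{5}$)
$\frac{794 - 31787}{\left(\frac{14619}{-6146} + \frac{f{\left(104 \right)}}{X}\right) + a{\left(-195 \right)}} = \frac{794 - 31787}{\left(\frac{14619}{-6146} + \frac{\left(-6\right) 104}{12896}\right) + \left(2 + \frac{2 \left(-195\right)^{2}}{5} + \frac{16}{5} \left(-195\right)\right)} = - \frac{30993}{\left(14619 \left(- \frac{1}{6146}\right) - \frac{3}{62}\right) + \left(2 + \frac{2}{5} \cdot 38025 - 624\right)} = - \frac{30993}{\left(- \frac{14619}{6146} - \frac{3}{62}\right) + \left(2 + 15210 - 624\right)} = - \frac{30993}{- \frac{231204}{95263} + 14588} = - \frac{30993}{\frac{1389465440}{95263}} = \left(-30993\right) \frac{95263}{1389465440} = - \frac{2952486159}{1389465440}$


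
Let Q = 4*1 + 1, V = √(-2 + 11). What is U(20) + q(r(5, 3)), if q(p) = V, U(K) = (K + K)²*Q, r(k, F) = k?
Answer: 8003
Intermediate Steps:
V = 3 (V = √9 = 3)
Q = 5 (Q = 4 + 1 = 5)
U(K) = 20*K² (U(K) = (K + K)²*5 = (2*K)²*5 = (4*K²)*5 = 20*K²)
q(p) = 3
U(20) + q(r(5, 3)) = 20*20² + 3 = 20*400 + 3 = 8000 + 3 = 8003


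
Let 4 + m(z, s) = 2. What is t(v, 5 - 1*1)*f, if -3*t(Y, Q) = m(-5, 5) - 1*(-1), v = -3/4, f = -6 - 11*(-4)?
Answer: 38/3 ≈ 12.667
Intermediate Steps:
m(z, s) = -2 (m(z, s) = -4 + 2 = -2)
f = 38 (f = -6 + 44 = 38)
v = -¾ (v = -3*¼ = -¾ ≈ -0.75000)
t(Y, Q) = ⅓ (t(Y, Q) = -(-2 - 1*(-1))/3 = -(-2 + 1)/3 = -⅓*(-1) = ⅓)
t(v, 5 - 1*1)*f = (⅓)*38 = 38/3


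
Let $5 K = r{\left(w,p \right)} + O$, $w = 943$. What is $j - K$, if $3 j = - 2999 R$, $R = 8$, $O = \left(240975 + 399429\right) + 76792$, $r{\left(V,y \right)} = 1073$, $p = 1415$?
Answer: $- \frac{2274767}{15} \approx -1.5165 \cdot 10^{5}$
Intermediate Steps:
$O = 717196$ ($O = 640404 + 76792 = 717196$)
$j = - \frac{23992}{3}$ ($j = \frac{\left(-2999\right) 8}{3} = \frac{1}{3} \left(-23992\right) = - \frac{23992}{3} \approx -7997.3$)
$K = \frac{718269}{5}$ ($K = \frac{1073 + 717196}{5} = \frac{1}{5} \cdot 718269 = \frac{718269}{5} \approx 1.4365 \cdot 10^{5}$)
$j - K = - \frac{23992}{3} - \frac{718269}{5} = - \frac{2274767}{15}$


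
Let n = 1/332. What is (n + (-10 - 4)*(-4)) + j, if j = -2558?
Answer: -830663/332 ≈ -2502.0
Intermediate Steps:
n = 1/332 ≈ 0.0030120
(n + (-10 - 4)*(-4)) + j = (1/332 + (-10 - 4)*(-4)) - 2558 = (1/332 - 14*(-4)) - 2558 = (1/332 + 56) - 2558 = 18593/332 - 2558 = -830663/332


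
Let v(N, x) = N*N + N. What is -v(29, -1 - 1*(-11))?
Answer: -870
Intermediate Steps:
v(N, x) = N + N² (v(N, x) = N² + N = N + N²)
-v(29, -1 - 1*(-11)) = -29*(1 + 29) = -29*30 = -1*870 = -870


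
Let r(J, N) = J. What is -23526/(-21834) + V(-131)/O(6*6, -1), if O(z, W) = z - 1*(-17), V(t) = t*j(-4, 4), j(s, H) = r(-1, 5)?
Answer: 228174/64289 ≈ 3.5492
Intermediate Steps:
j(s, H) = -1
V(t) = -t (V(t) = t*(-1) = -t)
O(z, W) = 17 + z (O(z, W) = z + 17 = 17 + z)
-23526/(-21834) + V(-131)/O(6*6, -1) = -23526/(-21834) + (-1*(-131))/(17 + 6*6) = -23526*(-1/21834) + 131/(17 + 36) = 1307/1213 + 131/53 = 228174/64289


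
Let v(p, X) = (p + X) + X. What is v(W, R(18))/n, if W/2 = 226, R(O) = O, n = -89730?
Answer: -244/44865 ≈ -0.0054385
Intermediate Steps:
W = 452 (W = 2*226 = 452)
v(p, X) = p + 2*X (v(p, X) = (X + p) + X = p + 2*X)
v(W, R(18))/n = (452 + 2*18)/(-89730) = (452 + 36)*(-1/89730) = 488*(-1/89730) = -244/44865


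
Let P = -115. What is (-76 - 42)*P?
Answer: 13570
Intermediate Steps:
(-76 - 42)*P = (-76 - 42)*(-115) = -118*(-115) = 13570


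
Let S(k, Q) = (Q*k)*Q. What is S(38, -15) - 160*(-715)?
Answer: 122950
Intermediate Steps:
S(k, Q) = k*Q²
S(38, -15) - 160*(-715) = 38*(-15)² - 160*(-715) = 38*225 + 114400 = 8550 + 114400 = 122950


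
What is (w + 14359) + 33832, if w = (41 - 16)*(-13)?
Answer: 47866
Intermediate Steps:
w = -325 (w = 25*(-13) = -325)
(w + 14359) + 33832 = (-325 + 14359) + 33832 = 14034 + 33832 = 47866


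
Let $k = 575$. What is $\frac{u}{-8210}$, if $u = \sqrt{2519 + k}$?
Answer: $- \frac{\sqrt{3094}}{8210} \approx -0.0067751$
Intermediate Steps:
$u = \sqrt{3094}$ ($u = \sqrt{2519 + 575} = \sqrt{3094} \approx 55.624$)
$\frac{u}{-8210} = \frac{\sqrt{3094}}{-8210} = \sqrt{3094} \left(- \frac{1}{8210}\right) = - \frac{\sqrt{3094}}{8210}$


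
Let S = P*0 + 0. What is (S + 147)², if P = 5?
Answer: 21609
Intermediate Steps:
S = 0 (S = 5*0 + 0 = 0 + 0 = 0)
(S + 147)² = (0 + 147)² = 147² = 21609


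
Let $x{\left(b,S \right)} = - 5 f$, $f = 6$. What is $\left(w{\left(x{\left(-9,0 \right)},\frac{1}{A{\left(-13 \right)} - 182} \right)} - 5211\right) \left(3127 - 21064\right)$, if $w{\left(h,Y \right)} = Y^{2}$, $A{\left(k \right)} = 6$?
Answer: $\frac{2895317626095}{30976} \approx 9.347 \cdot 10^{7}$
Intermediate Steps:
$x{\left(b,S \right)} = -30$ ($x{\left(b,S \right)} = \left(-5\right) 6 = -30$)
$\left(w{\left(x{\left(-9,0 \right)},\frac{1}{A{\left(-13 \right)} - 182} \right)} - 5211\right) \left(3127 - 21064\right) = \left(\left(\frac{1}{6 - 182}\right)^{2} - 5211\right) \left(3127 - 21064\right) = \left(\left(\frac{1}{-176}\right)^{2} - 5211\right) \left(-17937\right) = \left(\left(- \frac{1}{176}\right)^{2} - 5211\right) \left(-17937\right) = \left(\frac{1}{30976} - 5211\right) \left(-17937\right) = \left(- \frac{161415935}{30976}\right) \left(-17937\right) = \frac{2895317626095}{30976}$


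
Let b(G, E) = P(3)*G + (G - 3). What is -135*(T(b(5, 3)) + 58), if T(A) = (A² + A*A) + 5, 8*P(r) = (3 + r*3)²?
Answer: -2293785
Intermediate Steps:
P(r) = (3 + 3*r)²/8 (P(r) = (3 + r*3)²/8 = (3 + 3*r)²/8)
b(G, E) = -3 + 19*G (b(G, E) = (9*(1 + 3)²/8)*G + (G - 3) = ((9/8)*4²)*G + (-3 + G) = ((9/8)*16)*G + (-3 + G) = 18*G + (-3 + G) = -3 + 19*G)
T(A) = 5 + 2*A² (T(A) = (A² + A²) + 5 = 2*A² + 5 = 5 + 2*A²)
-135*(T(b(5, 3)) + 58) = -135*((5 + 2*(-3 + 19*5)²) + 58) = -135*((5 + 2*(-3 + 95)²) + 58) = -135*((5 + 2*92²) + 58) = -135*((5 + 2*8464) + 58) = -135*((5 + 16928) + 58) = -135*(16933 + 58) = -135*16991 = -2293785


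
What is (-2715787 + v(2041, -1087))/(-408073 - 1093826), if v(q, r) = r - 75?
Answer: 2716949/1501899 ≈ 1.8090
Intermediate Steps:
v(q, r) = -75 + r
(-2715787 + v(2041, -1087))/(-408073 - 1093826) = (-2715787 + (-75 - 1087))/(-408073 - 1093826) = (-2715787 - 1162)/(-1501899) = -2716949*(-1/1501899) = 2716949/1501899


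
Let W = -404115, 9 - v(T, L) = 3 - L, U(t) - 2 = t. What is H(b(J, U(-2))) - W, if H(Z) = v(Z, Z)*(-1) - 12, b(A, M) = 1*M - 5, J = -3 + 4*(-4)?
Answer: 404102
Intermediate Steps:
U(t) = 2 + t
v(T, L) = 6 + L (v(T, L) = 9 - (3 - L) = 9 + (-3 + L) = 6 + L)
J = -19 (J = -3 - 16 = -19)
b(A, M) = -5 + M (b(A, M) = M - 5 = -5 + M)
H(Z) = -18 - Z (H(Z) = (6 + Z)*(-1) - 12 = (-6 - Z) - 12 = -18 - Z)
H(b(J, U(-2))) - W = (-18 - (-5 + (2 - 2))) - 1*(-404115) = (-18 - (-5 + 0)) + 404115 = (-18 - 1*(-5)) + 404115 = (-18 + 5) + 404115 = -13 + 404115 = 404102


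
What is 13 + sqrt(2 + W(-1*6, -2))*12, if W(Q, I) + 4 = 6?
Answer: 37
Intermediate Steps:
W(Q, I) = 2 (W(Q, I) = -4 + 6 = 2)
13 + sqrt(2 + W(-1*6, -2))*12 = 13 + sqrt(2 + 2)*12 = 13 + sqrt(4)*12 = 13 + 2*12 = 13 + 24 = 37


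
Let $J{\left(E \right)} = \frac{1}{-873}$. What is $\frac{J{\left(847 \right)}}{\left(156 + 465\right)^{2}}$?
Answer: $- \frac{1}{336664593} \approx -2.9703 \cdot 10^{-9}$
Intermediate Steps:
$J{\left(E \right)} = - \frac{1}{873}$
$\frac{J{\left(847 \right)}}{\left(156 + 465\right)^{2}} = - \frac{1}{873 \left(156 + 465\right)^{2}} = - \frac{1}{873 \cdot 621^{2}} = - \frac{1}{873 \cdot 385641} = \left(- \frac{1}{873}\right) \frac{1}{385641} = - \frac{1}{336664593}$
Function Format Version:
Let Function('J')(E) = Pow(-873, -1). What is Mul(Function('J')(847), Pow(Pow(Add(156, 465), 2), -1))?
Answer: Rational(-1, 336664593) ≈ -2.9703e-9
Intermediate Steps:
Function('J')(E) = Rational(-1, 873)
Mul(Function('J')(847), Pow(Pow(Add(156, 465), 2), -1)) = Mul(Rational(-1, 873), Pow(Pow(Add(156, 465), 2), -1)) = Mul(Rational(-1, 873), Pow(Pow(621, 2), -1)) = Mul(Rational(-1, 873), Pow(385641, -1)) = Mul(Rational(-1, 873), Rational(1, 385641)) = Rational(-1, 336664593)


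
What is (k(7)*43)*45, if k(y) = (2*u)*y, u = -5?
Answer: -135450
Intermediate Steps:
k(y) = -10*y (k(y) = (2*(-5))*y = -10*y)
(k(7)*43)*45 = (-10*7*43)*45 = -70*43*45 = -3010*45 = -135450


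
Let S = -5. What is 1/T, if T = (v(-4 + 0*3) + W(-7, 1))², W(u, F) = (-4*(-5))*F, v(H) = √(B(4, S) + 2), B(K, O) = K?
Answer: (20 + √6)⁻² ≈ 0.0019842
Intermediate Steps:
v(H) = √6 (v(H) = √(4 + 2) = √6)
W(u, F) = 20*F
T = (20 + √6)² (T = (√6 + 20*1)² = (√6 + 20)² = (20 + √6)² ≈ 503.98)
1/T = 1/((20 + √6)²) = (20 + √6)⁻²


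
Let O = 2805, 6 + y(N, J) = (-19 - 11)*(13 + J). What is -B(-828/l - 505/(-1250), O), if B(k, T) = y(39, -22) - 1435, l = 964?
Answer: 1171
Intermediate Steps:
y(N, J) = -396 - 30*J (y(N, J) = -6 + (-19 - 11)*(13 + J) = -6 - 30*(13 + J) = -6 + (-390 - 30*J) = -396 - 30*J)
B(k, T) = -1171 (B(k, T) = (-396 - 30*(-22)) - 1435 = (-396 + 660) - 1435 = 264 - 1435 = -1171)
-B(-828/l - 505/(-1250), O) = -1*(-1171) = 1171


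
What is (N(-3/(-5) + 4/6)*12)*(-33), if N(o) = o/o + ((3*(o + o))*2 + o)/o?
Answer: -5544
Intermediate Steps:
N(o) = 14 (N(o) = 1 + ((3*(2*o))*2 + o)/o = 1 + ((6*o)*2 + o)/o = 1 + (12*o + o)/o = 1 + (13*o)/o = 1 + 13 = 14)
(N(-3/(-5) + 4/6)*12)*(-33) = (14*12)*(-33) = 168*(-33) = -5544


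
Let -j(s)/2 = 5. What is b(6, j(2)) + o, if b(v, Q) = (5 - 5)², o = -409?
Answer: -409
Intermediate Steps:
j(s) = -10 (j(s) = -2*5 = -10)
b(v, Q) = 0 (b(v, Q) = 0² = 0)
b(6, j(2)) + o = 0 - 409 = -409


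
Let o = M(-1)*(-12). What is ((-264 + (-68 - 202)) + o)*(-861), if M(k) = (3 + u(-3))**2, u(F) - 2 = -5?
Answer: 459774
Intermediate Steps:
u(F) = -3 (u(F) = 2 - 5 = -3)
M(k) = 0 (M(k) = (3 - 3)**2 = 0**2 = 0)
o = 0 (o = 0*(-12) = 0)
((-264 + (-68 - 202)) + o)*(-861) = ((-264 + (-68 - 202)) + 0)*(-861) = ((-264 - 270) + 0)*(-861) = (-534 + 0)*(-861) = -534*(-861) = 459774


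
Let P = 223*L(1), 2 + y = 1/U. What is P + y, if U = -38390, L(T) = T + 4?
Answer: 42728069/38390 ≈ 1113.0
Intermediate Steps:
L(T) = 4 + T
y = -76781/38390 (y = -2 + 1/(-38390) = -2 - 1/38390 = -76781/38390 ≈ -2.0000)
P = 1115 (P = 223*(4 + 1) = 223*5 = 1115)
P + y = 1115 - 76781/38390 = 42728069/38390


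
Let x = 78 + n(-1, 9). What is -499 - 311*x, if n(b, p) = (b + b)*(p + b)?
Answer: -19781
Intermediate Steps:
n(b, p) = 2*b*(b + p) (n(b, p) = (2*b)*(b + p) = 2*b*(b + p))
x = 62 (x = 78 + 2*(-1)*(-1 + 9) = 78 + 2*(-1)*8 = 78 - 16 = 62)
-499 - 311*x = -499 - 311*62 = -499 - 19282 = -19781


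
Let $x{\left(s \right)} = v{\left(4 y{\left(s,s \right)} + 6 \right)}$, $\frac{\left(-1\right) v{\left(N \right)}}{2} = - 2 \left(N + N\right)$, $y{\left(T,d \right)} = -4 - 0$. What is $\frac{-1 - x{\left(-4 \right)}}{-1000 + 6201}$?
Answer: $\frac{79}{5201} \approx 0.015189$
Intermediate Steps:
$y{\left(T,d \right)} = -4$ ($y{\left(T,d \right)} = -4 + 0 = -4$)
$v{\left(N \right)} = 8 N$ ($v{\left(N \right)} = - 2 \left(- 2 \left(N + N\right)\right) = - 2 \left(- 2 \cdot 2 N\right) = - 2 \left(- 4 N\right) = 8 N$)
$x{\left(s \right)} = -80$ ($x{\left(s \right)} = 8 \left(4 \left(-4\right) + 6\right) = 8 \left(-16 + 6\right) = 8 \left(-10\right) = -80$)
$\frac{-1 - x{\left(-4 \right)}}{-1000 + 6201} = \frac{-1 - -80}{-1000 + 6201} = \frac{-1 + 80}{5201} = 79 \cdot \frac{1}{5201} = \frac{79}{5201}$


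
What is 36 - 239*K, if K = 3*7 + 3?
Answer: -5700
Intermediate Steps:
K = 24 (K = 21 + 3 = 24)
36 - 239*K = 36 - 239*24 = 36 - 5736 = -5700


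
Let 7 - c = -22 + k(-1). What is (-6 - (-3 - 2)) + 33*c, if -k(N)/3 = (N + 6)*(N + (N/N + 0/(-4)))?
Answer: 956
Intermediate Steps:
k(N) = -3*(1 + N)*(6 + N) (k(N) = -3*(N + 6)*(N + (N/N + 0/(-4))) = -3*(6 + N)*(N + (1 + 0*(-¼))) = -3*(6 + N)*(N + (1 + 0)) = -3*(6 + N)*(N + 1) = -3*(6 + N)*(1 + N) = -3*(1 + N)*(6 + N))
c = 29 (c = 7 - (-22 + (-18 - 21*(-1) - 3*(-1)²)) = 7 - (-22 + (-18 + 21 - 3*1)) = 7 - (-22 + (-18 + 21 - 3)) = 7 - (-22 + 0) = 7 - 1*(-22) = 7 + 22 = 29)
(-6 - (-3 - 2)) + 33*c = (-6 - (-3 - 2)) + 33*29 = (-6 - 1*(-5)) + 957 = (-6 + 5) + 957 = -1 + 957 = 956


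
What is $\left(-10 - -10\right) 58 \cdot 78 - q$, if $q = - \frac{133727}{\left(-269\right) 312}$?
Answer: $- \frac{133727}{83928} \approx -1.5934$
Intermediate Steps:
$q = \frac{133727}{83928}$ ($q = - \frac{133727}{-83928} = \left(-133727\right) \left(- \frac{1}{83928}\right) = \frac{133727}{83928} \approx 1.5934$)
$\left(-10 - -10\right) 58 \cdot 78 - q = \left(-10 - -10\right) 58 \cdot 78 - \frac{133727}{83928} = \left(-10 + 10\right) 58 \cdot 78 - \frac{133727}{83928} = 0 \cdot 58 \cdot 78 - \frac{133727}{83928} = 0 \cdot 78 - \frac{133727}{83928} = 0 - \frac{133727}{83928} = - \frac{133727}{83928}$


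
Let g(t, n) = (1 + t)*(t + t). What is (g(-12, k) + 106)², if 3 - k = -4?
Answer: 136900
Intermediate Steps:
k = 7 (k = 3 - 1*(-4) = 3 + 4 = 7)
g(t, n) = 2*t*(1 + t) (g(t, n) = (1 + t)*(2*t) = 2*t*(1 + t))
(g(-12, k) + 106)² = (2*(-12)*(1 - 12) + 106)² = (2*(-12)*(-11) + 106)² = (264 + 106)² = 370² = 136900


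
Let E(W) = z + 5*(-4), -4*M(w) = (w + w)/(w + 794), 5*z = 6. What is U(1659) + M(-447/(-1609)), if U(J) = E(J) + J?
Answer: 20961638951/12779930 ≈ 1640.2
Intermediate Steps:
z = 6/5 (z = (⅕)*6 = 6/5 ≈ 1.2000)
M(w) = -w/(2*(794 + w)) (M(w) = -(w + w)/(4*(w + 794)) = -2*w/(4*(794 + w)) = -w/(2*(794 + w)))
E(W) = -94/5 (E(W) = 6/5 + 5*(-4) = 6/5 - 20 = -94/5)
U(J) = -94/5 + J
U(1659) + M(-447/(-1609)) = (-94/5 + 1659) - (-447/(-1609))/(1588 + 2*(-447/(-1609))) = 8201/5 - (-447*(-1/1609))/(1588 + 2*(-447*(-1/1609))) = 8201/5 - 1*447/1609/(1588 + 2*(447/1609)) = 8201/5 - 1*447/1609/(1588 + 894/1609) = 8201/5 - 1*447/1609/2555986/1609 = 8201/5 - 1*447/1609*1609/2555986 = 8201/5 - 447/2555986 = 20961638951/12779930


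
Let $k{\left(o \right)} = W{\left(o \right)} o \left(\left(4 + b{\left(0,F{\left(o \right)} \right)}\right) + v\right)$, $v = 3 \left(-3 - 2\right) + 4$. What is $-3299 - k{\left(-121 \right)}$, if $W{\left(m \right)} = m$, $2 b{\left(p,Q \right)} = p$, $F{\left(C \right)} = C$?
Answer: $99188$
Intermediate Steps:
$b{\left(p,Q \right)} = \frac{p}{2}$
$v = -11$ ($v = 3 \left(-3 - 2\right) + 4 = 3 \left(-5\right) + 4 = -15 + 4 = -11$)
$k{\left(o \right)} = - 7 o^{2}$ ($k{\left(o \right)} = o o \left(\left(4 + \frac{1}{2} \cdot 0\right) - 11\right) = o^{2} \left(\left(4 + 0\right) - 11\right) = o^{2} \left(4 - 11\right) = o^{2} \left(-7\right) = - 7 o^{2}$)
$-3299 - k{\left(-121 \right)} = -3299 - - 7 \left(-121\right)^{2} = -3299 - \left(-7\right) 14641 = -3299 - -102487 = -3299 + 102487 = 99188$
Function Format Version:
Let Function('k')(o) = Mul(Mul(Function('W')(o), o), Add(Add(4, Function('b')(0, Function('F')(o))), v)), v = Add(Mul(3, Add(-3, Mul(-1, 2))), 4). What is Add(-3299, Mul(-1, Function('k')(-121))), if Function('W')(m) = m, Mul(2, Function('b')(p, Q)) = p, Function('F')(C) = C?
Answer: 99188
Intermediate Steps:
Function('b')(p, Q) = Mul(Rational(1, 2), p)
v = -11 (v = Add(Mul(3, Add(-3, -2)), 4) = Add(Mul(3, -5), 4) = Add(-15, 4) = -11)
Function('k')(o) = Mul(-7, Pow(o, 2)) (Function('k')(o) = Mul(Mul(o, o), Add(Add(4, Mul(Rational(1, 2), 0)), -11)) = Mul(Pow(o, 2), Add(Add(4, 0), -11)) = Mul(Pow(o, 2), Add(4, -11)) = Mul(Pow(o, 2), -7) = Mul(-7, Pow(o, 2)))
Add(-3299, Mul(-1, Function('k')(-121))) = Add(-3299, Mul(-1, Mul(-7, Pow(-121, 2)))) = Add(-3299, Mul(-1, Mul(-7, 14641))) = Add(-3299, Mul(-1, -102487)) = Add(-3299, 102487) = 99188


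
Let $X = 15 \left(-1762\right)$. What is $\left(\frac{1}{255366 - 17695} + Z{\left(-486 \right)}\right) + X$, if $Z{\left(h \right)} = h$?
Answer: $- \frac{6397152635}{237671} \approx -26916.0$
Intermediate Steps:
$X = -26430$
$\left(\frac{1}{255366 - 17695} + Z{\left(-486 \right)}\right) + X = \left(\frac{1}{255366 - 17695} - 486\right) - 26430 = \left(\frac{1}{237671} - 486\right) - 26430 = - \frac{115508105}{237671} - 26430 = - \frac{6397152635}{237671}$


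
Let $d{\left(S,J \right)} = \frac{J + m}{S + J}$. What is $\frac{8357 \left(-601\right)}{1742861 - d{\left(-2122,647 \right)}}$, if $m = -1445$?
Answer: $- \frac{7408271575}{2570719177} \approx -2.8818$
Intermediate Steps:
$d{\left(S,J \right)} = \frac{-1445 + J}{J + S}$ ($d{\left(S,J \right)} = \frac{J - 1445}{S + J} = \frac{-1445 + J}{J + S}$)
$\frac{8357 \left(-601\right)}{1742861 - d{\left(-2122,647 \right)}} = \frac{8357 \left(-601\right)}{1742861 - \frac{-1445 + 647}{647 - 2122}} = - \frac{5022557}{1742861 - \frac{1}{-1475} \left(-798\right)} = - \frac{5022557}{1742861 - \left(- \frac{1}{1475}\right) \left(-798\right)} = - \frac{5022557}{1742861 - \frac{798}{1475}} = - \frac{5022557}{\frac{2570719177}{1475}} = \left(-5022557\right) \frac{1475}{2570719177} = - \frac{7408271575}{2570719177}$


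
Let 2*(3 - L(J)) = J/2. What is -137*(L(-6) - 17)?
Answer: 3425/2 ≈ 1712.5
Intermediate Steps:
L(J) = 3 - J/4 (L(J) = 3 - J/(2*2) = 3 - J/4)
-137*(L(-6) - 17) = -137*((3 - 1/4*(-6)) - 17) = -137*((3 + 3/2) - 17) = -137*(9/2 - 17) = -137*(-25/2) = 3425/2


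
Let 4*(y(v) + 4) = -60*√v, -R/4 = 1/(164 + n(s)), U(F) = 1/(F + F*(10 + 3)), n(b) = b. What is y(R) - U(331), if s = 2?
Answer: -18537/4634 - 15*I*√166/83 ≈ -4.0002 - 2.3285*I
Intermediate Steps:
U(F) = 1/(14*F) (U(F) = 1/(F + F*13) = 1/(F + 13*F) = 1/(14*F))
R = -2/83 (R = -4/(164 + 2) = -4/166 = -4*1/166 = -2/83 ≈ -0.024096)
y(v) = -4 - 15*√v (y(v) = -4 + (-60*√v)/4 = -4 - 15*√v)
y(R) - U(331) = (-4 - 15*I*√166/83) - 1/(14*331) = (-4 - 15*I*√166/83) - 1*1/4634 = (-4 - 15*I*√166/83) - 1/4634 = -18537/4634 - 15*I*√166/83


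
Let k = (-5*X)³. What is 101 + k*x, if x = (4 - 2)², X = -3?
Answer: 13601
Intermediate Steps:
k = 3375 (k = (-5*(-3))³ = 15³ = 3375)
x = 4 (x = 2² = 4)
101 + k*x = 101 + 3375*4 = 101 + 13500 = 13601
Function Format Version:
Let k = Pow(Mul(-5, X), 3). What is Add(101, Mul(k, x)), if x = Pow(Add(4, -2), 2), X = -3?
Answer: 13601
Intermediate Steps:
k = 3375 (k = Pow(Mul(-5, -3), 3) = Pow(15, 3) = 3375)
x = 4 (x = Pow(2, 2) = 4)
Add(101, Mul(k, x)) = Add(101, Mul(3375, 4)) = Add(101, 13500) = 13601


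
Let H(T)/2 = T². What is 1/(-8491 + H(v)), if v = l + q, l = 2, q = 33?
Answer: -1/6041 ≈ -0.00016554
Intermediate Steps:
v = 35 (v = 2 + 33 = 35)
H(T) = 2*T²
1/(-8491 + H(v)) = 1/(-8491 + 2*35²) = 1/(-8491 + 2*1225) = 1/(-8491 + 2450) = 1/(-6041) = -1/6041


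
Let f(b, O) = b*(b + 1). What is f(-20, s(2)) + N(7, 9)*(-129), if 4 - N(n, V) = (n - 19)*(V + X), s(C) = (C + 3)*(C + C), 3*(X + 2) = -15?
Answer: -3232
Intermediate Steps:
X = -7 (X = -2 + (⅓)*(-15) = -2 - 5 = -7)
s(C) = 2*C*(3 + C) (s(C) = (3 + C)*(2*C) = 2*C*(3 + C))
N(n, V) = 4 - (-19 + n)*(-7 + V) (N(n, V) = 4 - (n - 19)*(V - 7) = 4 - (-19 + n)*(-7 + V))
f(b, O) = b*(1 + b)
f(-20, s(2)) + N(7, 9)*(-129) = -20*(1 - 20) + (-129 + 7*7 + 19*9 - 1*9*7)*(-129) = -20*(-19) + (-129 + 49 + 171 - 63)*(-129) = 380 + 28*(-129) = 380 - 3612 = -3232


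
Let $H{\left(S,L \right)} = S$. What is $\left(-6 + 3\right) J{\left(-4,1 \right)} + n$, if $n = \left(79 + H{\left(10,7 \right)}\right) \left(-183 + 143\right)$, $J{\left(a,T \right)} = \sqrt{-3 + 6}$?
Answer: $-3560 - 3 \sqrt{3} \approx -3565.2$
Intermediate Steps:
$J{\left(a,T \right)} = \sqrt{3}$
$n = -3560$ ($n = \left(79 + 10\right) \left(-183 + 143\right) = 89 \left(-40\right) = -3560$)
$\left(-6 + 3\right) J{\left(-4,1 \right)} + n = \left(-6 + 3\right) \sqrt{3} - 3560 = - 3 \sqrt{3} - 3560 = -3560 - 3 \sqrt{3}$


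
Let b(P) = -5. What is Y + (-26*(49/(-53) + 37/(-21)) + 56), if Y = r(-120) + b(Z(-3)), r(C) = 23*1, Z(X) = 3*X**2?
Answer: 160102/1113 ≈ 143.85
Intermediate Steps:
r(C) = 23
Y = 18 (Y = 23 - 5 = 18)
Y + (-26*(49/(-53) + 37/(-21)) + 56) = 18 + (-26*(49/(-53) + 37/(-21)) + 56) = 18 + (-26*(49*(-1/53) + 37*(-1/21)) + 56) = 18 + (-26*(-49/53 - 37/21) + 56) = 18 + (-26*(-2990/1113) + 56) = 18 + (77740/1113 + 56) = 18 + 140068/1113 = 160102/1113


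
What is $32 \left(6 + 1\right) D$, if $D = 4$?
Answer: $896$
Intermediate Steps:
$32 \left(6 + 1\right) D = 32 \left(6 + 1\right) 4 = 32 \cdot 7 \cdot 4 = 32 \cdot 28 = 896$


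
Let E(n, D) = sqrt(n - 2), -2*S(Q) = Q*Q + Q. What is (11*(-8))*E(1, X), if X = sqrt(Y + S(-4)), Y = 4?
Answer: -88*I ≈ -88.0*I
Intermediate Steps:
S(Q) = -Q/2 - Q**2/2 (S(Q) = -(Q*Q + Q)/2 = -(Q**2 + Q)/2 = -(Q + Q**2)/2 = -Q/2 - Q**2/2)
X = I*sqrt(2) (X = sqrt(4 - 1/2*(-4)*(1 - 4)) = sqrt(4 - 1/2*(-4)*(-3)) = sqrt(4 - 6) = sqrt(-2) = I*sqrt(2) ≈ 1.4142*I)
E(n, D) = sqrt(-2 + n)
(11*(-8))*E(1, X) = (11*(-8))*sqrt(-2 + 1) = -88*I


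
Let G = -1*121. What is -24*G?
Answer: 2904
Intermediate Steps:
G = -121
-24*G = -24*(-121) = 2904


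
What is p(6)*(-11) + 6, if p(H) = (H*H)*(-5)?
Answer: 1986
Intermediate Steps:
p(H) = -5*H**2 (p(H) = H**2*(-5) = -5*H**2)
p(6)*(-11) + 6 = -5*6**2*(-11) + 6 = -5*36*(-11) + 6 = -180*(-11) + 6 = 1980 + 6 = 1986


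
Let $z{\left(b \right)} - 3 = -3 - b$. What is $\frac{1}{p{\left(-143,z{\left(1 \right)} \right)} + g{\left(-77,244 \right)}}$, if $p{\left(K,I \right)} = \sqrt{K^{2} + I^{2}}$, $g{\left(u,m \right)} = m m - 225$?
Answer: $\frac{59311}{3517774271} - \frac{5 \sqrt{818}}{3517774271} \approx 1.682 \cdot 10^{-5}$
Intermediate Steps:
$z{\left(b \right)} = - b$ ($z{\left(b \right)} = 3 - \left(3 + b\right) = - b$)
$g{\left(u,m \right)} = -225 + m^{2}$ ($g{\left(u,m \right)} = m^{2} - 225 = -225 + m^{2}$)
$p{\left(K,I \right)} = \sqrt{I^{2} + K^{2}}$
$\frac{1}{p{\left(-143,z{\left(1 \right)} \right)} + g{\left(-77,244 \right)}} = \frac{1}{\sqrt{\left(\left(-1\right) 1\right)^{2} + \left(-143\right)^{2}} - \left(225 - 244^{2}\right)} = \frac{1}{\sqrt{\left(-1\right)^{2} + 20449} + \left(-225 + 59536\right)} = \frac{1}{\sqrt{1 + 20449} + 59311} = \frac{1}{\sqrt{20450} + 59311} = \frac{1}{5 \sqrt{818} + 59311} = \frac{1}{59311 + 5 \sqrt{818}}$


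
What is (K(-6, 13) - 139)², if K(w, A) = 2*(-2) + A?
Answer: 16900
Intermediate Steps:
K(w, A) = -4 + A
(K(-6, 13) - 139)² = ((-4 + 13) - 139)² = (9 - 139)² = (-130)² = 16900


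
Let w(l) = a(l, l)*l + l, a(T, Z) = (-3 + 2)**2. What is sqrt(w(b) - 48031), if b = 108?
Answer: I*sqrt(47815) ≈ 218.67*I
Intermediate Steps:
a(T, Z) = 1 (a(T, Z) = (-1)**2 = 1)
w(l) = 2*l (w(l) = 1*l + l = l + l = 2*l)
sqrt(w(b) - 48031) = sqrt(2*108 - 48031) = sqrt(216 - 48031) = sqrt(-47815) = I*sqrt(47815)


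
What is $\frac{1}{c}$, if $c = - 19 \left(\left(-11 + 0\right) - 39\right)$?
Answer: $\frac{1}{950} \approx 0.0010526$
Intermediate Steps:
$c = 950$ ($c = - 19 \left(-11 - 39\right) = \left(-19\right) \left(-50\right) = 950$)
$\frac{1}{c} = \frac{1}{950}$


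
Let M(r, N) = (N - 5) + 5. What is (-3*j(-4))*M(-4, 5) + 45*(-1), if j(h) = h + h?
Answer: 75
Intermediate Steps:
j(h) = 2*h
M(r, N) = N (M(r, N) = (-5 + N) + 5 = N)
(-3*j(-4))*M(-4, 5) + 45*(-1) = -6*(-4)*5 + 45*(-1) = -3*(-8)*5 - 45 = 24*5 - 45 = 120 - 45 = 75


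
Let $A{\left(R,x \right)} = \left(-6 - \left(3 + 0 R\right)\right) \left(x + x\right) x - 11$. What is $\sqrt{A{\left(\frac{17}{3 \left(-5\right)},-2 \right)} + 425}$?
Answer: $3 \sqrt{38} \approx 18.493$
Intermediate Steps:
$A{\left(R,x \right)} = -11 - 18 x^{2}$ ($A{\left(R,x \right)} = \left(-6 + \left(-3 + 0\right)\right) 2 x x - 11 = \left(-6 - 3\right) 2 x x - 11 = - 9 \cdot 2 x x - 11 = - 18 x x - 11 = - 18 x^{2} - 11 = -11 - 18 x^{2}$)
$\sqrt{A{\left(\frac{17}{3 \left(-5\right)},-2 \right)} + 425} = \sqrt{\left(-11 - 18 \left(-2\right)^{2}\right) + 425} = \sqrt{\left(-11 - 72\right) + 425} = \sqrt{-83 + 425} = \sqrt{342} = 3 \sqrt{38}$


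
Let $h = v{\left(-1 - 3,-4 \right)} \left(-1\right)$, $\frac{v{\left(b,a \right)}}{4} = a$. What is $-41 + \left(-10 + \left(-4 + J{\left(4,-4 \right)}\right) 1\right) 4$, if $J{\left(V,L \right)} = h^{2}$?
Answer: $927$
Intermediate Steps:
$v{\left(b,a \right)} = 4 a$
$h = 16$ ($h = 4 \left(-4\right) \left(-1\right) = \left(-16\right) \left(-1\right) = 16$)
$J{\left(V,L \right)} = 256$ ($J{\left(V,L \right)} = 16^{2} = 256$)
$-41 + \left(-10 + \left(-4 + J{\left(4,-4 \right)}\right) 1\right) 4 = -41 + \left(-10 + \left(-4 + 256\right) 1\right) 4 = -41 + \left(-10 + 252 \cdot 1\right) 4 = -41 + \left(-10 + 252\right) 4 = -41 + 242 \cdot 4 = -41 + 968 = 927$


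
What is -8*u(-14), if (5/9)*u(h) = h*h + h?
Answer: -13104/5 ≈ -2620.8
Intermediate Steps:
u(h) = 9*h/5 + 9*h²/5 (u(h) = 9*(h*h + h)/5 = 9*(h² + h)/5 = 9*(h + h²)/5 = 9*h/5 + 9*h²/5)
-8*u(-14) = -72*(-14)*(1 - 14)/5 = -72*(-14)*(-13)/5 = -8*1638/5 = -13104/5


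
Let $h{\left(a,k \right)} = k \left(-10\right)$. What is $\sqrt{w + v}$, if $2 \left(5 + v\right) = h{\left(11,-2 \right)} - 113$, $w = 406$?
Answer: $\frac{\sqrt{1418}}{2} \approx 18.828$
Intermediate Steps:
$h{\left(a,k \right)} = - 10 k$
$v = - \frac{103}{2}$ ($v = -5 + \frac{\left(-10\right) \left(-2\right) - 113}{2} = -5 + \frac{20 - 113}{2} = -5 + \frac{1}{2} \left(-93\right) = -5 - \frac{93}{2} = - \frac{103}{2} \approx -51.5$)
$\sqrt{w + v} = \sqrt{406 - \frac{103}{2}} = \sqrt{\frac{709}{2}} = \frac{\sqrt{1418}}{2}$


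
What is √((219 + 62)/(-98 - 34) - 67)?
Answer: 5*I*√12045/66 ≈ 8.3144*I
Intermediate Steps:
√((219 + 62)/(-98 - 34) - 67) = √(281/(-132) - 67) = √(281*(-1/132) - 67) = √(-281/132 - 67) = √(-9125/132) = 5*I*√12045/66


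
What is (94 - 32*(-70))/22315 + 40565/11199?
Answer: 931346441/249905685 ≈ 3.7268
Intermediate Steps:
(94 - 32*(-70))/22315 + 40565/11199 = (94 + 2240)*(1/22315) + 40565*(1/11199) = 2334*(1/22315) + 40565/11199 = 2334/22315 + 40565/11199 = 931346441/249905685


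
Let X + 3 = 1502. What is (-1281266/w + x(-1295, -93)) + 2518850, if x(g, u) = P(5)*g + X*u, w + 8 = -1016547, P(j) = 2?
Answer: 2416203082681/1016555 ≈ 2.3769e+6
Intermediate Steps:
X = 1499 (X = -3 + 1502 = 1499)
w = -1016555 (w = -8 - 1016547 = -1016555)
x(g, u) = 2*g + 1499*u
(-1281266/w + x(-1295, -93)) + 2518850 = (-1281266/(-1016555) + (2*(-1295) + 1499*(-93))) + 2518850 = (-1281266*(-1/1016555) + (-2590 - 139407)) + 2518850 = (1281266/1016555 - 141997) + 2518850 = -144346479069/1016555 + 2518850 = 2416203082681/1016555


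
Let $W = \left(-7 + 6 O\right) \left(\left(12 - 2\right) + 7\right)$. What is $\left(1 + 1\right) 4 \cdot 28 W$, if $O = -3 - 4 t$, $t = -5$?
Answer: $361760$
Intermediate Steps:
$O = 17$ ($O = -3 - -20 = -3 + 20 = 17$)
$W = 1615$ ($W = \left(-7 + 6 \cdot 17\right) \left(\left(12 - 2\right) + 7\right) = \left(-7 + 102\right) \left(10 + 7\right) = 95 \cdot 17 = 1615$)
$\left(1 + 1\right) 4 \cdot 28 W = \left(1 + 1\right) 4 \cdot 28 \cdot 1615 = 2 \cdot 4 \cdot 28 \cdot 1615 = 8 \cdot 28 \cdot 1615 = 224 \cdot 1615 = 361760$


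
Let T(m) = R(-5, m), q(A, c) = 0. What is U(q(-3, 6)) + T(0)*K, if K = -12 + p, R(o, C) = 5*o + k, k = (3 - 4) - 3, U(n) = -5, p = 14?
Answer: -63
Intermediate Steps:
k = -4 (k = -1 - 3 = -4)
R(o, C) = -4 + 5*o (R(o, C) = 5*o - 4 = -4 + 5*o)
T(m) = -29 (T(m) = -4 + 5*(-5) = -4 - 25 = -29)
K = 2 (K = -12 + 14 = 2)
U(q(-3, 6)) + T(0)*K = -5 - 29*2 = -5 - 58 = -63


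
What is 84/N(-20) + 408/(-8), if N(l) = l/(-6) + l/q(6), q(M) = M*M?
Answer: -519/25 ≈ -20.760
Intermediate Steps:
q(M) = M²
N(l) = -5*l/36 (N(l) = l/(-6) + l/(6²) = l*(-⅙) + l/36 = -l/6 + l*(1/36) = -l/6 + l/36 = -5*l/36)
84/N(-20) + 408/(-8) = 84/((-5/36*(-20))) + 408/(-8) = 84/(25/9) + 408*(-⅛) = 84*(9/25) - 51 = 756/25 - 51 = -519/25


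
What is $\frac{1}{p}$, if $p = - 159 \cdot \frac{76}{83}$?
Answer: $- \frac{83}{12084} \approx -0.0068686$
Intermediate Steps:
$p = - \frac{12084}{83}$ ($p = - 159 \cdot 76 \cdot \frac{1}{83} = \left(-159\right) \frac{76}{83} = - \frac{12084}{83} \approx -145.59$)
$\frac{1}{p} = \frac{1}{- \frac{12084}{83}} = - \frac{83}{12084}$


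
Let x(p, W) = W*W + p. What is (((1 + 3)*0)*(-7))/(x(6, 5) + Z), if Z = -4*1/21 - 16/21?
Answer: 0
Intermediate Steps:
x(p, W) = p + W**2 (x(p, W) = W**2 + p = p + W**2)
Z = -20/21 (Z = -4*1/21 - 16*1/21 = -4/21 - 16/21 = -20/21 ≈ -0.95238)
(((1 + 3)*0)*(-7))/(x(6, 5) + Z) = (((1 + 3)*0)*(-7))/((6 + 5**2) - 20/21) = ((4*0)*(-7))/((6 + 25) - 20/21) = (0*(-7))/(31 - 20/21) = 0/(631/21) = 0*(21/631) = 0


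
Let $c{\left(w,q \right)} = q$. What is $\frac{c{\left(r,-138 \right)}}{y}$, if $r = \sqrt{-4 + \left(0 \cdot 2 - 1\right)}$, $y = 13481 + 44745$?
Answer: $- \frac{69}{29113} \approx -0.0023701$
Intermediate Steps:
$y = 58226$
$r = i \sqrt{5}$ ($r = \sqrt{-4 + \left(0 - 1\right)} = \sqrt{-4 - 1} = \sqrt{-5} = i \sqrt{5} \approx 2.2361 i$)
$\frac{c{\left(r,-138 \right)}}{y} = - \frac{138}{58226} = \left(-138\right) \frac{1}{58226} = - \frac{69}{29113}$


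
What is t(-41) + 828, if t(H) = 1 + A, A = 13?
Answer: 842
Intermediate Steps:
t(H) = 14 (t(H) = 1 + 13 = 14)
t(-41) + 828 = 14 + 828 = 842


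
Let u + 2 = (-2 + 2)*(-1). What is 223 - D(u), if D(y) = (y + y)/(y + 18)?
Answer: 893/4 ≈ 223.25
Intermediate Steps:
u = -2 (u = -2 + (-2 + 2)*(-1) = -2 + 0*(-1) = -2 + 0 = -2)
D(y) = 2*y/(18 + y) (D(y) = (2*y)/(18 + y) = 2*y/(18 + y))
223 - D(u) = 223 - 2*(-2)/(18 - 2) = 223 - 2*(-2)/16 = 223 - 1*(-¼) = 223 + ¼ = 893/4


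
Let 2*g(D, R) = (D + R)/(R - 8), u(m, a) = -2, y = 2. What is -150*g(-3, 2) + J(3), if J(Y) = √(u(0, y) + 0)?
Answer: -25/2 + I*√2 ≈ -12.5 + 1.4142*I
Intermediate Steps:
J(Y) = I*√2 (J(Y) = √(-2 + 0) = √(-2) = I*√2)
g(D, R) = (D + R)/(2*(-8 + R)) (g(D, R) = ((D + R)/(R - 8))/2 = ((D + R)/(-8 + R))/2 = (D + R)/(2*(-8 + R)))
-150*g(-3, 2) + J(3) = -75*(-3 + 2)/(-8 + 2) + I*√2 = -75*(-1)/(-6) + I*√2 = -75*(-1)*(-1)/6 + I*√2 = -150*1/12 + I*√2 = -25/2 + I*√2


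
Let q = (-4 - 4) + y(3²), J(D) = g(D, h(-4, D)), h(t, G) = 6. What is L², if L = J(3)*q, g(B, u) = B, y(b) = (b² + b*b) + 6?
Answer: 230400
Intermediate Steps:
y(b) = 6 + 2*b² (y(b) = (b² + b²) + 6 = 2*b² + 6 = 6 + 2*b²)
J(D) = D
q = 160 (q = (-4 - 4) + (6 + 2*(3²)²) = -8 + (6 + 2*9²) = -8 + (6 + 2*81) = -8 + (6 + 162) = -8 + 168 = 160)
L = 480 (L = 3*160 = 480)
L² = 480² = 230400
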